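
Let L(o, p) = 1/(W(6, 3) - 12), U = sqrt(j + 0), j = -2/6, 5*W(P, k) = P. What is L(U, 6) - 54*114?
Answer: -332429/54 ≈ -6156.1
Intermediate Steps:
W(P, k) = P/5
j = -1/3 (j = -2*1/6 = -1/3 ≈ -0.33333)
U = I*sqrt(3)/3 (U = sqrt(-1/3 + 0) = sqrt(-1/3) = I*sqrt(3)/3 ≈ 0.57735*I)
L(o, p) = -5/54 (L(o, p) = 1/((1/5)*6 - 12) = 1/(6/5 - 12) = 1/(-54/5) = -5/54)
L(U, 6) - 54*114 = -5/54 - 54*114 = -5/54 - 6156 = -332429/54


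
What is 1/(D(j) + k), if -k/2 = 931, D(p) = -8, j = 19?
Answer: -1/1870 ≈ -0.00053476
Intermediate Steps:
k = -1862 (k = -2*931 = -1862)
1/(D(j) + k) = 1/(-8 - 1862) = 1/(-1870) = -1/1870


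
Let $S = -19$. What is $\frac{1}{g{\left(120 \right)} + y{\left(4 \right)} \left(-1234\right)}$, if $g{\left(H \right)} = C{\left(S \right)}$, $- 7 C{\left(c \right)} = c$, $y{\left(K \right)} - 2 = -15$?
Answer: $\frac{7}{112313} \approx 6.2326 \cdot 10^{-5}$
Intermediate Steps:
$y{\left(K \right)} = -13$ ($y{\left(K \right)} = 2 - 15 = -13$)
$C{\left(c \right)} = - \frac{c}{7}$
$g{\left(H \right)} = \frac{19}{7}$ ($g{\left(H \right)} = \left(- \frac{1}{7}\right) \left(-19\right) = \frac{19}{7}$)
$\frac{1}{g{\left(120 \right)} + y{\left(4 \right)} \left(-1234\right)} = \frac{1}{\frac{19}{7} - -16042} = \frac{1}{\frac{19}{7} + 16042} = \frac{1}{\frac{112313}{7}} = \frac{7}{112313}$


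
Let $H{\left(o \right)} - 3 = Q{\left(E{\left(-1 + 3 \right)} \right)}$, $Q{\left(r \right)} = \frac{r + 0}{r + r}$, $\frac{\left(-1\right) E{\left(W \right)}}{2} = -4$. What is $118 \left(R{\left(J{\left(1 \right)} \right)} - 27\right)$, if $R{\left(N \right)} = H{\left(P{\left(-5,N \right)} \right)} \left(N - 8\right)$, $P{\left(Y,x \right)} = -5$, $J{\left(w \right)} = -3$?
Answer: $-7729$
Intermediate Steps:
$E{\left(W \right)} = 8$ ($E{\left(W \right)} = \left(-2\right) \left(-4\right) = 8$)
$Q{\left(r \right)} = \frac{1}{2}$ ($Q{\left(r \right)} = \frac{r}{2 r} = r \frac{1}{2 r} = \frac{1}{2}$)
$H{\left(o \right)} = \frac{7}{2}$ ($H{\left(o \right)} = 3 + \frac{1}{2} = \frac{7}{2}$)
$R{\left(N \right)} = -28 + \frac{7 N}{2}$ ($R{\left(N \right)} = \frac{7 \left(N - 8\right)}{2} = \frac{7 \left(-8 + N\right)}{2} = -28 + \frac{7 N}{2}$)
$118 \left(R{\left(J{\left(1 \right)} \right)} - 27\right) = 118 \left(\left(-28 + \frac{7}{2} \left(-3\right)\right) - 27\right) = 118 \left(\left(-28 - \frac{21}{2}\right) - 27\right) = 118 \left(- \frac{77}{2} - 27\right) = 118 \left(- \frac{131}{2}\right) = -7729$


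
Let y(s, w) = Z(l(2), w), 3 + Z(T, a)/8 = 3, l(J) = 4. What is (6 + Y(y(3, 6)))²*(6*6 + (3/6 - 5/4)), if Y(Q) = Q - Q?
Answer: 1269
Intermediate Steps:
Z(T, a) = 0 (Z(T, a) = -24 + 8*3 = -24 + 24 = 0)
y(s, w) = 0
Y(Q) = 0
(6 + Y(y(3, 6)))²*(6*6 + (3/6 - 5/4)) = (6 + 0)²*(6*6 + (3/6 - 5/4)) = 6²*(36 + (3*(⅙) - 5*¼)) = 36*(36 + (½ - 5/4)) = 36*(36 - ¾) = 36*(141/4) = 1269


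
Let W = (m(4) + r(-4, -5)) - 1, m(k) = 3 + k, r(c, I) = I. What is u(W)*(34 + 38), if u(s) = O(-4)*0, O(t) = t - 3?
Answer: 0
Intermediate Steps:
O(t) = -3 + t
W = 1 (W = ((3 + 4) - 5) - 1 = (7 - 5) - 1 = 2 - 1 = 1)
u(s) = 0 (u(s) = (-3 - 4)*0 = -7*0 = 0)
u(W)*(34 + 38) = 0*(34 + 38) = 0*72 = 0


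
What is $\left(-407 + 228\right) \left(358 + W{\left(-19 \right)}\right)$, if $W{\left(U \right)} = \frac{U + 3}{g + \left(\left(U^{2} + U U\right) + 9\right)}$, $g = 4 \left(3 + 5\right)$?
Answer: $- \frac{48891702}{763} \approx -64078.0$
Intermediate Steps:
$g = 32$ ($g = 4 \cdot 8 = 32$)
$W{\left(U \right)} = \frac{3 + U}{41 + 2 U^{2}}$ ($W{\left(U \right)} = \frac{U + 3}{32 + \left(\left(U^{2} + U U\right) + 9\right)} = \frac{3 + U}{32 + \left(\left(U^{2} + U^{2}\right) + 9\right)} = \frac{3 + U}{32 + \left(2 U^{2} + 9\right)} = \frac{3 + U}{32 + \left(9 + 2 U^{2}\right)} = \frac{3 + U}{41 + 2 U^{2}}$)
$\left(-407 + 228\right) \left(358 + W{\left(-19 \right)}\right) = \left(-407 + 228\right) \left(358 + \frac{3 - 19}{41 + 2 \left(-19\right)^{2}}\right) = - 179 \left(358 + \frac{1}{41 + 2 \cdot 361} \left(-16\right)\right) = - 179 \left(358 + \frac{1}{41 + 722} \left(-16\right)\right) = - 179 \left(358 + \frac{1}{763} \left(-16\right)\right) = - 179 \left(358 - \frac{16}{763}\right) = \left(-179\right) \frac{273138}{763} = - \frac{48891702}{763}$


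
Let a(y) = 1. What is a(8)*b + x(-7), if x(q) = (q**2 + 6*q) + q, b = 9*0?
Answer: 0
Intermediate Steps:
b = 0
x(q) = q**2 + 7*q
a(8)*b + x(-7) = 1*0 - 7*(7 - 7) = 0 - 7*0 = 0 + 0 = 0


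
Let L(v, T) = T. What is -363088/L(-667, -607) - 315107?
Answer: -190906861/607 ≈ -3.1451e+5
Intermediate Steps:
-363088/L(-667, -607) - 315107 = -363088/(-607) - 315107 = -363088*(-1/607) - 315107 = 363088/607 - 315107 = -190906861/607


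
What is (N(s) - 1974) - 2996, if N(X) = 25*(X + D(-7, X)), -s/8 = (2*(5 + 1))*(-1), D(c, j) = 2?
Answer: -2520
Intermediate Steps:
s = 96 (s = -8*2*(5 + 1)*(-1) = -8*2*6*(-1) = -96*(-1) = -8*(-12) = 96)
N(X) = 50 + 25*X (N(X) = 25*(X + 2) = 25*(2 + X) = 50 + 25*X)
(N(s) - 1974) - 2996 = ((50 + 25*96) - 1974) - 2996 = ((50 + 2400) - 1974) - 2996 = (2450 - 1974) - 2996 = 476 - 2996 = -2520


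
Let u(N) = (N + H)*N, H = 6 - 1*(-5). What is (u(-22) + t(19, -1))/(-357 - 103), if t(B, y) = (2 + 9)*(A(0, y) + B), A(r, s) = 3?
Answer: -121/115 ≈ -1.0522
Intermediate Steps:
H = 11 (H = 6 + 5 = 11)
t(B, y) = 33 + 11*B (t(B, y) = (2 + 9)*(3 + B) = 11*(3 + B) = 33 + 11*B)
u(N) = N*(11 + N) (u(N) = (N + 11)*N = (11 + N)*N = N*(11 + N))
(u(-22) + t(19, -1))/(-357 - 103) = (-22*(11 - 22) + (33 + 11*19))/(-357 - 103) = (-22*(-11) + (33 + 209))/(-460) = -(242 + 242)/460 = -1/460*484 = -121/115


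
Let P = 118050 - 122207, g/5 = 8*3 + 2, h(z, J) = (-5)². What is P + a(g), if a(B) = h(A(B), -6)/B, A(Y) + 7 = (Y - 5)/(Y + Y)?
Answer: -108077/26 ≈ -4156.8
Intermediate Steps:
A(Y) = -7 + (-5 + Y)/(2*Y) (A(Y) = -7 + (Y - 5)/(Y + Y) = -7 + (-5 + Y)/((2*Y)) = -7 + (-5 + Y)*(1/(2*Y)) = -7 + (-5 + Y)/(2*Y))
h(z, J) = 25
g = 130 (g = 5*(8*3 + 2) = 5*(24 + 2) = 5*26 = 130)
P = -4157
a(B) = 25/B
P + a(g) = -4157 + 25/130 = -4157 + 25*(1/130) = -4157 + 5/26 = -108077/26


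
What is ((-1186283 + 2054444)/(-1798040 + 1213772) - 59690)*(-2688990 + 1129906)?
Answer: 4531195072548817/48689 ≈ 9.3064e+10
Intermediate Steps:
((-1186283 + 2054444)/(-1798040 + 1213772) - 59690)*(-2688990 + 1129906) = (868161/(-584268) - 59690)*(-1559084) = (868161*(-1/584268) - 59690)*(-1559084) = (-289387/194756 - 59690)*(-1559084) = -11625275027/194756*(-1559084) = 4531195072548817/48689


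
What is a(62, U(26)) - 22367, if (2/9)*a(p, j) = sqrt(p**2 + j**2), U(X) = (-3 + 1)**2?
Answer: -22367 + 9*sqrt(965) ≈ -22087.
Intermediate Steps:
U(X) = 4 (U(X) = (-2)**2 = 4)
a(p, j) = 9*sqrt(j**2 + p**2)/2 (a(p, j) = 9*sqrt(p**2 + j**2)/2 = 9*sqrt(j**2 + p**2)/2)
a(62, U(26)) - 22367 = 9*sqrt(4**2 + 62**2)/2 - 22367 = 9*sqrt(16 + 3844)/2 - 22367 = 9*sqrt(3860)/2 - 22367 = 9*(2*sqrt(965))/2 - 22367 = 9*sqrt(965) - 22367 = -22367 + 9*sqrt(965)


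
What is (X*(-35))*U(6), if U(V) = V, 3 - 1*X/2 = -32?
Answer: -14700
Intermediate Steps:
X = 70 (X = 6 - 2*(-32) = 6 + 64 = 70)
(X*(-35))*U(6) = (70*(-35))*6 = -2450*6 = -14700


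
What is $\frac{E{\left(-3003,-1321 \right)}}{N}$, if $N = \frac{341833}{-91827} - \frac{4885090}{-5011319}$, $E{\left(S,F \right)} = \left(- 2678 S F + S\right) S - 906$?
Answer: $- \frac{14680695220421605485998985}{1264451048297} \approx -1.161 \cdot 10^{13}$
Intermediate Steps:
$E{\left(S,F \right)} = -906 + S \left(S - 2678 F S\right)$ ($E{\left(S,F \right)} = \left(- 2678 F S + S\right) S - 906 = \left(S - 2678 F S\right) S - 906 = S \left(S - 2678 F S\right) - 906 = -906 + S \left(S - 2678 F S\right)$)
$N = - \frac{1264451048297}{460174389813}$ ($N = 341833 \left(- \frac{1}{91827}\right) - - \frac{4885090}{5011319} = - \frac{341833}{91827} + \frac{4885090}{5011319} = - \frac{1264451048297}{460174389813} \approx -2.7478$)
$\frac{E{\left(-3003,-1321 \right)}}{N} = \frac{-906 + \left(-3003\right)^{2} - - 3537638 \left(-3003\right)^{2}}{- \frac{1264451048297}{460174389813}} = \left(-906 + 9018009 - \left(-3537638\right) 9018009\right) \left(- \frac{460174389813}{1264451048297}\right) = \left(-906 + 9018009 + 31902451322742\right) \left(- \frac{460174389813}{1264451048297}\right) = 31902460339845 \left(- \frac{460174389813}{1264451048297}\right) = - \frac{14680695220421605485998985}{1264451048297}$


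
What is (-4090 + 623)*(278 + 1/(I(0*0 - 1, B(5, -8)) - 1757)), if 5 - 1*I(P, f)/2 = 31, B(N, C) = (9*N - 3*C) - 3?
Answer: -1743557767/1809 ≈ -9.6382e+5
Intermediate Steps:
B(N, C) = -3 - 3*C + 9*N (B(N, C) = (-3*C + 9*N) - 3 = -3 - 3*C + 9*N)
I(P, f) = -52 (I(P, f) = 10 - 2*31 = 10 - 62 = -52)
(-4090 + 623)*(278 + 1/(I(0*0 - 1, B(5, -8)) - 1757)) = (-4090 + 623)*(278 + 1/(-52 - 1757)) = -3467*(278 + 1/(-1809)) = -3467*(278 - 1/1809) = -3467*502901/1809 = -1743557767/1809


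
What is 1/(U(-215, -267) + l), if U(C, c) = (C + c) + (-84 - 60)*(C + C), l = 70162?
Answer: 1/131600 ≈ 7.5988e-6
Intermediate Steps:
U(C, c) = c - 287*C (U(C, c) = (C + c) - 288*C = c - 287*C)
1/(U(-215, -267) + l) = 1/((-267 - 287*(-215)) + 70162) = 1/((-267 + 61705) + 70162) = 1/(61438 + 70162) = 1/131600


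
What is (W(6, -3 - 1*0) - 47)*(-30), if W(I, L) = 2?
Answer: 1350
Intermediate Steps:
(W(6, -3 - 1*0) - 47)*(-30) = (2 - 47)*(-30) = -45*(-30) = 1350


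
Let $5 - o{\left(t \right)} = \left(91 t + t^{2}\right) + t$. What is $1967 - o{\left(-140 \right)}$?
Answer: $8682$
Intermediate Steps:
$o{\left(t \right)} = 5 - t^{2} - 92 t$ ($o{\left(t \right)} = 5 - \left(\left(91 t + t^{2}\right) + t\right) = 5 - \left(\left(t^{2} + 91 t\right) + t\right) = 5 - \left(t^{2} + 92 t\right) = 5 - t^{2} - 92 t$)
$1967 - o{\left(-140 \right)} = 1967 - \left(5 - \left(-140\right)^{2} - -12880\right) = 1967 - \left(5 - 19600 + 12880\right) = 1967 - -6715 = 1967 + 6715 = 8682$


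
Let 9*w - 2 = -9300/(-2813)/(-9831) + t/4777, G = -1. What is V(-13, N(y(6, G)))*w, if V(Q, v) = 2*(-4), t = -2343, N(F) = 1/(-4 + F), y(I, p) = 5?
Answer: -59073456632/44035346177 ≈ -1.3415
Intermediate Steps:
V(Q, v) = -8
w = 7384182079/44035346177 (w = 2/9 + (-9300/(-2813)/(-9831) - 2343/4777)/9 = 2/9 + (-9300*(-1/2813)*(-1/9831) - 2343*1/4777)/9 = 2/9 + ((9300/2813)*(-1/9831) - 2343/4777)/9 = 2/9 + (-3100/9218201 - 2343/4777)/9 = 2/9 + (⅑)*(-21613053643/44035346177) = 2/9 - 21613053643/396318115593 = 7384182079/44035346177 ≈ 0.16769)
V(-13, N(y(6, G)))*w = -8*7384182079/44035346177 = -59073456632/44035346177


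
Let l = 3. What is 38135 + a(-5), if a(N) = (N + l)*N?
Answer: 38145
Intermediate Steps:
a(N) = N*(3 + N) (a(N) = (N + 3)*N = (3 + N)*N = N*(3 + N))
38135 + a(-5) = 38135 - 5*(3 - 5) = 38135 - 5*(-2) = 38135 + 10 = 38145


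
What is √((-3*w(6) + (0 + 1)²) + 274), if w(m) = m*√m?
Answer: √(275 - 18*√6) ≈ 15.196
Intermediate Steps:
w(m) = m^(3/2)
√((-3*w(6) + (0 + 1)²) + 274) = √((-18*√6 + (0 + 1)²) + 274) = √((-18*√6 + 1²) + 274) = √((-18*√6 + 1) + 274) = √((1 - 18*√6) + 274) = √(275 - 18*√6)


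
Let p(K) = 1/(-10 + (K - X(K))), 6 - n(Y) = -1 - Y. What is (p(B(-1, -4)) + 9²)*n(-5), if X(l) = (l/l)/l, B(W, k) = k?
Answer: 8902/55 ≈ 161.85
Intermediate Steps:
X(l) = 1/l
n(Y) = 7 + Y (n(Y) = 6 - (-1 - Y) = 6 + (1 + Y) = 7 + Y)
p(K) = 1/(-10 + K - 1/K) (p(K) = 1/(-10 + (K - 1/K)) = 1/(-10 + K - 1/K))
(p(B(-1, -4)) + 9²)*n(-5) = (-1*(-4)/(1 - 1*(-4)*(-10 - 4)) + 9²)*(7 - 5) = (-1*(-4)/(1 - 1*(-4)*(-14)) + 81)*2 = (-1*(-4)/(1 - 56) + 81)*2 = (-1*(-4)/(-55) + 81)*2 = (-1*(-4)*(-1/55) + 81)*2 = (-4/55 + 81)*2 = (4451/55)*2 = 8902/55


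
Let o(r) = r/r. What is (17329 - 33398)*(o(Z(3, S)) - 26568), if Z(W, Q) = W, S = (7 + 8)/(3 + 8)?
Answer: 426905123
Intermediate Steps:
S = 15/11 ≈ 1.3636
o(r) = 1
(17329 - 33398)*(o(Z(3, S)) - 26568) = (17329 - 33398)*(1 - 26568) = -16069*(-26567) = 426905123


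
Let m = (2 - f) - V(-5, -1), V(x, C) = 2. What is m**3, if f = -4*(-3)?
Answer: -1728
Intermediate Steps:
f = 12
m = -12 (m = (2 - 1*12) - 1*2 = (2 - 12) - 2 = -10 - 2 = -12)
m**3 = (-12)**3 = -1728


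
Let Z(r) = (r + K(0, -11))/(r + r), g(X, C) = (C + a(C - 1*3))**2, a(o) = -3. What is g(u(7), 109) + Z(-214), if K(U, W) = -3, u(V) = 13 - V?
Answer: 4809225/428 ≈ 11237.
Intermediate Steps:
g(X, C) = (-3 + C)**2 (g(X, C) = (C - 3)**2 = (-3 + C)**2)
Z(r) = (-3 + r)/(2*r) (Z(r) = (r - 3)/(r + r) = (-3 + r)/((2*r)) = (-3 + r)*(1/(2*r)) = (-3 + r)/(2*r))
g(u(7), 109) + Z(-214) = (-3 + 109)**2 + (1/2)*(-3 - 214)/(-214) = 106**2 + (1/2)*(-1/214)*(-217) = 11236 + 217/428 = 4809225/428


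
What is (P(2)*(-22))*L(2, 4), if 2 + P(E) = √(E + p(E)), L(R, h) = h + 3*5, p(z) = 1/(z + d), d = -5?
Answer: 836 - 418*√15/3 ≈ 296.36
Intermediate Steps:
p(z) = 1/(-5 + z) (p(z) = 1/(z - 5) = 1/(-5 + z))
L(R, h) = 15 + h (L(R, h) = h + 15 = 15 + h)
P(E) = -2 + √(E + 1/(-5 + E))
(P(2)*(-22))*L(2, 4) = ((-2 + √((1 + 2*(-5 + 2))/(-5 + 2)))*(-22))*(15 + 4) = ((-2 + √((1 + 2*(-3))/(-3)))*(-22))*19 = ((-2 + √(-(1 - 6)/3))*(-22))*19 = ((-2 + √(-⅓*(-5)))*(-22))*19 = ((-2 + √(5/3))*(-22))*19 = ((-2 + √15/3)*(-22))*19 = (44 - 22*√15/3)*19 = 836 - 418*√15/3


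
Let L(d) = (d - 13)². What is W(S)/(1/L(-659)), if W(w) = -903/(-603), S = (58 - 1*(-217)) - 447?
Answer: 45308928/67 ≈ 6.7625e+5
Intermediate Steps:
S = -172 (S = (58 + 217) - 447 = 275 - 447 = -172)
W(w) = 301/201 (W(w) = -903*(-1/603) = 301/201)
L(d) = (-13 + d)²
W(S)/(1/L(-659)) = 301/(201*(1/((-13 - 659)²))) = 301/(201*(1/((-672)²))) = 301/(201*(1/451584)) = (301/201)*451584 = 45308928/67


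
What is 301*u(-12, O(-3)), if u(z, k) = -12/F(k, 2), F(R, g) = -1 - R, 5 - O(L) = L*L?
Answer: -1204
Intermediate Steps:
O(L) = 5 - L² (O(L) = 5 - L*L = 5 - L²)
u(z, k) = -12/(-1 - k)
301*u(-12, O(-3)) = 301*(12/(1 + (5 - 1*(-3)²))) = 301*(12/(1 + (5 - 1*9))) = 301*(12/(1 + (5 - 9))) = 301*(12/(1 - 4)) = 301*(12/(-3)) = 301*(12*(-⅓)) = 301*(-4) = -1204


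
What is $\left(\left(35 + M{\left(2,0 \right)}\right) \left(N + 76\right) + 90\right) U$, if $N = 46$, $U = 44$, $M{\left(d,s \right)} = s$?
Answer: $191840$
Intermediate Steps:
$\left(\left(35 + M{\left(2,0 \right)}\right) \left(N + 76\right) + 90\right) U = \left(\left(35 + 0\right) \left(46 + 76\right) + 90\right) 44 = \left(35 \cdot 122 + 90\right) 44 = \left(4270 + 90\right) 44 = 4360 \cdot 44 = 191840$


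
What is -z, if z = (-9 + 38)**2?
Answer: -841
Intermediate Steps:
z = 841 (z = 29**2 = 841)
-z = -1*841 = -841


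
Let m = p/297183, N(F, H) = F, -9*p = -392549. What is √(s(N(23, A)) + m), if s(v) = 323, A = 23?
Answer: √256856315955990/891549 ≈ 17.976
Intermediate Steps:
p = 392549/9 (p = -⅑*(-392549) = 392549/9 ≈ 43617.)
m = 392549/2674647 (m = (392549/9)/297183 = (392549/9)*(1/297183) = 392549/2674647 ≈ 0.14677)
√(s(N(23, A)) + m) = √(323 + 392549/2674647) = √(864303530/2674647) = √256856315955990/891549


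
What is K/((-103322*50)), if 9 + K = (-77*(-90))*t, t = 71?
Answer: -492021/5166100 ≈ -0.095240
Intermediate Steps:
K = 492021 (K = -9 - 77*(-90)*71 = -9 + 6930*71 = -9 + 492030 = 492021)
K/((-103322*50)) = 492021/((-103322*50)) = 492021/(-5166100) = 492021*(-1/5166100) = -492021/5166100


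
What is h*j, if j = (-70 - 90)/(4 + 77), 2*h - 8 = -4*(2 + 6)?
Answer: 640/27 ≈ 23.704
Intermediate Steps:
h = -12 (h = 4 + (-4*(2 + 6))/2 = 4 + (-4*8)/2 = 4 + (½)*(-32) = 4 - 16 = -12)
j = -160/81 ≈ -1.9753
h*j = -12*(-160/81) = 640/27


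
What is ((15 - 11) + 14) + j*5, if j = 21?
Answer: 123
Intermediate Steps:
((15 - 11) + 14) + j*5 = ((15 - 11) + 14) + 21*5 = (4 + 14) + 105 = 18 + 105 = 123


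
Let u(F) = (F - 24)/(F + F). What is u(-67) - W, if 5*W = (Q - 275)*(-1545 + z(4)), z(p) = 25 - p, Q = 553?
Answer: 56772503/670 ≈ 84735.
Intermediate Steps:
u(F) = (-24 + F)/(2*F) (u(F) = (-24 + F)/((2*F)) = (-24 + F)*(1/(2*F)) = (-24 + F)/(2*F))
W = -423672/5 (W = ((553 - 275)*(-1545 + (25 - 1*4)))/5 = (278*(-1545 + (25 - 4)))/5 = (278*(-1545 + 21))/5 = (278*(-1524))/5 = (⅕)*(-423672) = -423672/5 ≈ -84734.)
u(-67) - W = (½)*(-24 - 67)/(-67) - 1*(-423672/5) = (½)*(-1/67)*(-91) + 423672/5 = 91/134 + 423672/5 = 56772503/670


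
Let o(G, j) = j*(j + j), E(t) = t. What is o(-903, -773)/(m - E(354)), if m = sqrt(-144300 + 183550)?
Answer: -211525266/43033 - 2987645*sqrt(1570)/43033 ≈ -7666.3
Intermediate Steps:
o(G, j) = 2*j**2 (o(G, j) = j*(2*j) = 2*j**2)
m = 5*sqrt(1570) (m = sqrt(39250) = 5*sqrt(1570) ≈ 198.12)
o(-903, -773)/(m - E(354)) = (2*(-773)**2)/(5*sqrt(1570) - 1*354) = (2*597529)/(5*sqrt(1570) - 354) = 1195058/(-354 + 5*sqrt(1570))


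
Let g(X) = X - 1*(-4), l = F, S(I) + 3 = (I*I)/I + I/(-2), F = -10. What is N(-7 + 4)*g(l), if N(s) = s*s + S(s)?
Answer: -27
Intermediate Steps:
S(I) = -3 + I/2 (S(I) = -3 + ((I*I)/I + I/(-2)) = -3 + (I²/I + I*(-½)) = -3 + (I - I/2) = -3 + I/2)
l = -10
N(s) = -3 + s² + s/2 (N(s) = s*s + (-3 + s/2) = s² + (-3 + s/2) = -3 + s² + s/2)
g(X) = 4 + X (g(X) = X + 4 = 4 + X)
N(-7 + 4)*g(l) = (-3 + (-7 + 4)² + (-7 + 4)/2)*(4 - 10) = (-3 + (-3)² + (½)*(-3))*(-6) = (-3 + 9 - 3/2)*(-6) = (9/2)*(-6) = -27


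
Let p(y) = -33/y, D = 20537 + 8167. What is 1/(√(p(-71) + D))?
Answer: √144699207/2038017 ≈ 0.0059024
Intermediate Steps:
D = 28704
1/(√(p(-71) + D)) = 1/(√(-33/(-71) + 28704)) = 1/(√(-33*(-1/71) + 28704)) = 1/(√(33/71 + 28704)) = 1/(√(2038017/71)) = 1/(√144699207/71) = √144699207/2038017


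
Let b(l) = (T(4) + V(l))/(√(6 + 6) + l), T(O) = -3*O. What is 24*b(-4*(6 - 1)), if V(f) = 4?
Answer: 960/97 + 96*√3/97 ≈ 11.611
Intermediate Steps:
b(l) = -8/(l + 2*√3) (b(l) = (-3*4 + 4)/(√(6 + 6) + l) = (-12 + 4)/(√12 + l) = -8/(2*√3 + l) = -8/(l + 2*√3))
24*b(-4*(6 - 1)) = 24*(-8/(-4*(6 - 1) + 2*√3)) = 24*(-8/(-4*5 + 2*√3)) = 24*(-8/(-20 + 2*√3)) = -192/(-20 + 2*√3)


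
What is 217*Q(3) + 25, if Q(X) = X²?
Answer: 1978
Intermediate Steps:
217*Q(3) + 25 = 217*3² + 25 = 217*9 + 25 = 1953 + 25 = 1978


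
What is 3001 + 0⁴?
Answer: 3001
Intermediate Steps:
3001 + 0⁴ = 3001 + 0 = 3001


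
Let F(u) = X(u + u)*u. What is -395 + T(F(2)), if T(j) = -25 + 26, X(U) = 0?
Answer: -394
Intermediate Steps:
F(u) = 0 (F(u) = 0*u = 0)
T(j) = 1
-395 + T(F(2)) = -395 + 1 = -394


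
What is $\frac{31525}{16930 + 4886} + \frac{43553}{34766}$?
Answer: $\frac{1023075199}{379227528} \approx 2.6978$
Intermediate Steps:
$\frac{31525}{16930 + 4886} + \frac{43553}{34766} = \frac{31525}{21816} + 43553 \cdot \frac{1}{34766} = 31525 \cdot \frac{1}{21816} + \frac{43553}{34766} = \frac{31525}{21816} + \frac{43553}{34766} = \frac{1023075199}{379227528}$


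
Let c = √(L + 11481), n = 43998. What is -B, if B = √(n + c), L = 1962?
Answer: -√(43998 + √13443) ≈ -210.03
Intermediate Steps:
c = √13443 (c = √(1962 + 11481) = √13443 ≈ 115.94)
B = √(43998 + √13443) ≈ 210.03
-B = -√(43998 + √13443)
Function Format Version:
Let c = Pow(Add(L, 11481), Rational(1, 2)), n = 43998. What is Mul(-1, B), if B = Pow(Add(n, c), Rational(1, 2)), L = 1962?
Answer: Mul(-1, Pow(Add(43998, Pow(13443, Rational(1, 2))), Rational(1, 2))) ≈ -210.03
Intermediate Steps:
c = Pow(13443, Rational(1, 2)) (c = Pow(Add(1962, 11481), Rational(1, 2)) = Pow(13443, Rational(1, 2)) ≈ 115.94)
B = Pow(Add(43998, Pow(13443, Rational(1, 2))), Rational(1, 2)) ≈ 210.03
Mul(-1, B) = Mul(-1, Pow(Add(43998, Pow(13443, Rational(1, 2))), Rational(1, 2)))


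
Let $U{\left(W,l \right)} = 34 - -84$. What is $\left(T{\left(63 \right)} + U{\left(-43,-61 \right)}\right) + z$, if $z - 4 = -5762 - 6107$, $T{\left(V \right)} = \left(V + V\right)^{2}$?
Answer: $4129$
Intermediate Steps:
$U{\left(W,l \right)} = 118$ ($U{\left(W,l \right)} = 34 + 84 = 118$)
$T{\left(V \right)} = 4 V^{2}$ ($T{\left(V \right)} = \left(2 V\right)^{2} = 4 V^{2}$)
$z = -11865$ ($z = 4 - 11869 = -11865$)
$\left(T{\left(63 \right)} + U{\left(-43,-61 \right)}\right) + z = \left(4 \cdot 63^{2} + 118\right) - 11865 = \left(4 \cdot 3969 + 118\right) - 11865 = \left(15876 + 118\right) - 11865 = 15994 - 11865 = 4129$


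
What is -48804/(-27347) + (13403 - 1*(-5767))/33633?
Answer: 240629658/102195739 ≈ 2.3546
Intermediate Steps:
-48804/(-27347) + (13403 - 1*(-5767))/33633 = -48804*(-1/27347) + (13403 + 5767)*(1/33633) = 48804/27347 + 19170*(1/33633) = 48804/27347 + 2130/3737 = 240629658/102195739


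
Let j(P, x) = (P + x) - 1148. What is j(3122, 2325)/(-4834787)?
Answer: -4299/4834787 ≈ -0.00088918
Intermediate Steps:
j(P, x) = -1148 + P + x
j(3122, 2325)/(-4834787) = (-1148 + 3122 + 2325)/(-4834787) = 4299*(-1/4834787) = -4299/4834787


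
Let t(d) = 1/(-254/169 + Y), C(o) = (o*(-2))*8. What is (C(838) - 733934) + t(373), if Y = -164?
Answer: -20903155909/27970 ≈ -7.4734e+5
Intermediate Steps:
C(o) = -16*o (C(o) = -2*o*8 = -16*o)
t(d) = -169/27970 (t(d) = 1/(-254/169 - 164) = 1/(-27970/169) = -169/27970)
(C(838) - 733934) + t(373) = (-16*838 - 733934) - 169/27970 = (-13408 - 733934) - 169/27970 = -747342 - 169/27970 = -20903155909/27970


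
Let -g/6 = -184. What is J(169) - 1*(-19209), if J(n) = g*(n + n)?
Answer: 392361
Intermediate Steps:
g = 1104 (g = -6*(-184) = 1104)
J(n) = 2208*n (J(n) = 1104*(n + n) = 1104*(2*n) = 2208*n)
J(169) - 1*(-19209) = 2208*169 - 1*(-19209) = 373152 + 19209 = 392361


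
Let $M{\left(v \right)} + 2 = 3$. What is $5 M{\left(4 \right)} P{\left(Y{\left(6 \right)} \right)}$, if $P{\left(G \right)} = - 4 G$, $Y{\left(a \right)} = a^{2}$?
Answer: $-720$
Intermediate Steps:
$M{\left(v \right)} = 1$ ($M{\left(v \right)} = -2 + 3 = 1$)
$5 M{\left(4 \right)} P{\left(Y{\left(6 \right)} \right)} = 5 \cdot 1 \left(- 4 \cdot 6^{2}\right) = 5 \left(\left(-4\right) 36\right) = 5 \left(-144\right) = -720$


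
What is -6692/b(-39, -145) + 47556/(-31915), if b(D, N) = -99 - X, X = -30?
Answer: 210293816/2202135 ≈ 95.495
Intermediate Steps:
b(D, N) = -69 (b(D, N) = -99 - 1*(-30) = -99 + 30 = -69)
-6692/b(-39, -145) + 47556/(-31915) = -6692/(-69) + 47556/(-31915) = -6692*(-1/69) + 47556*(-1/31915) = 6692/69 - 47556/31915 = 210293816/2202135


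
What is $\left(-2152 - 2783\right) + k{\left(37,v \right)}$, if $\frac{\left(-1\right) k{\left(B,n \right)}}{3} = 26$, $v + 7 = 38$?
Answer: $-5013$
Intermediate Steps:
$v = 31$ ($v = -7 + 38 = 31$)
$k{\left(B,n \right)} = -78$ ($k{\left(B,n \right)} = \left(-3\right) 26 = -78$)
$\left(-2152 - 2783\right) + k{\left(37,v \right)} = \left(-2152 - 2783\right) - 78 = -4935 - 78 = -5013$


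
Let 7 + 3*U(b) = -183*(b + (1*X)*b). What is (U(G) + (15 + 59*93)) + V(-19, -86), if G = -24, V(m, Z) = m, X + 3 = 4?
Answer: 25226/3 ≈ 8408.7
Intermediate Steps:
X = 1 (X = -3 + 4 = 1)
U(b) = -7/3 - 122*b (U(b) = -7/3 + (-183*(b + (1*1)*b))/3 = -7/3 + (-183*(b + 1*b))/3 = -7/3 + (-183*(b + b))/3 = -7/3 + (-366*b)/3 = -7/3 - 122*b)
(U(G) + (15 + 59*93)) + V(-19, -86) = ((-7/3 - 122*(-24)) + (15 + 59*93)) - 19 = ((-7/3 + 2928) + (15 + 5487)) - 19 = (8777/3 + 5502) - 19 = 25283/3 - 19 = 25226/3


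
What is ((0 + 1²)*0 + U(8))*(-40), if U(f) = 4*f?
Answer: -1280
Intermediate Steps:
((0 + 1²)*0 + U(8))*(-40) = ((0 + 1²)*0 + 4*8)*(-40) = ((0 + 1)*0 + 32)*(-40) = (1*0 + 32)*(-40) = (0 + 32)*(-40) = 32*(-40) = -1280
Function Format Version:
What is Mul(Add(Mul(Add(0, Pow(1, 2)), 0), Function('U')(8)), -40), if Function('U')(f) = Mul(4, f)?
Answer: -1280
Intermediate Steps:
Mul(Add(Mul(Add(0, Pow(1, 2)), 0), Function('U')(8)), -40) = Mul(Add(Mul(Add(0, Pow(1, 2)), 0), Mul(4, 8)), -40) = Mul(Add(Mul(Add(0, 1), 0), 32), -40) = Mul(Add(Mul(1, 0), 32), -40) = Mul(Add(0, 32), -40) = Mul(32, -40) = -1280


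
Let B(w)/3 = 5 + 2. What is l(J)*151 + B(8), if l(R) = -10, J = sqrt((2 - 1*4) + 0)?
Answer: -1489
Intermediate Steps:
J = I*sqrt(2) (J = sqrt((2 - 4) + 0) = sqrt(-2 + 0) = sqrt(-2) = I*sqrt(2) ≈ 1.4142*I)
B(w) = 21 (B(w) = 3*(5 + 2) = 3*7 = 21)
l(J)*151 + B(8) = -10*151 + 21 = -1510 + 21 = -1489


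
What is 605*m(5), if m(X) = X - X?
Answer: 0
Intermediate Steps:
m(X) = 0
605*m(5) = 605*0 = 0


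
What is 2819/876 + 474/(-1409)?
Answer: 3556747/1234284 ≈ 2.8816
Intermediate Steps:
2819/876 + 474/(-1409) = 2819*(1/876) + 474*(-1/1409) = 2819/876 - 474/1409 = 3556747/1234284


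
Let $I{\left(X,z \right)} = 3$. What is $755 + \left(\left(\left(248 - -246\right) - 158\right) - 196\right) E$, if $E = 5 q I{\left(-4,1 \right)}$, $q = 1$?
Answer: $2855$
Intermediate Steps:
$E = 15$ ($E = 5 \cdot 1 \cdot 3 = 5 \cdot 3 = 15$)
$755 + \left(\left(\left(248 - -246\right) - 158\right) - 196\right) E = 755 + \left(\left(\left(248 - -246\right) - 158\right) - 196\right) 15 = 755 + \left(\left(\left(248 + 246\right) - 158\right) - 196\right) 15 = 755 + \left(\left(494 - 158\right) - 196\right) 15 = 755 + \left(336 - 196\right) 15 = 755 + 140 \cdot 15 = 755 + 2100 = 2855$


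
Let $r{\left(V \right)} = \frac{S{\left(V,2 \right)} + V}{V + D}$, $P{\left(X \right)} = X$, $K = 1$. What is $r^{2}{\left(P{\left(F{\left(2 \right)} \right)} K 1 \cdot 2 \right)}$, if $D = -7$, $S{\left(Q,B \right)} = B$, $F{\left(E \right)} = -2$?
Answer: $\frac{4}{121} \approx 0.033058$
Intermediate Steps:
$r{\left(V \right)} = \frac{2 + V}{-7 + V}$ ($r{\left(V \right)} = \frac{2 + V}{V - 7} = \frac{2 + V}{-7 + V}$)
$r^{2}{\left(P{\left(F{\left(2 \right)} \right)} K 1 \cdot 2 \right)} = \left(\frac{2 + \left(-2\right) 1 \cdot 1 \cdot 2}{-7 + \left(-2\right) 1 \cdot 1 \cdot 2}\right)^{2} = \left(\frac{2 - 4}{-7 - 4}\right)^{2} = \left(\frac{1}{-11} \left(-2\right)\right)^{2} = \left(\left(- \frac{1}{11}\right) \left(-2\right)\right)^{2} = \left(\frac{2}{11}\right)^{2} = \frac{4}{121}$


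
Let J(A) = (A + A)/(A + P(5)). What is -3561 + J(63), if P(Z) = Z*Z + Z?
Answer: -110349/31 ≈ -3559.6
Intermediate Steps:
P(Z) = Z + Z**2 (P(Z) = Z**2 + Z = Z + Z**2)
J(A) = 2*A/(30 + A) (J(A) = (A + A)/(A + 5*(1 + 5)) = (2*A)/(A + 5*6) = (2*A)/(A + 30) = (2*A)/(30 + A) = 2*A/(30 + A))
-3561 + J(63) = -3561 + 2*63/(30 + 63) = -3561 + 2*63/93 = -3561 + 2*63*(1/93) = -3561 + 42/31 = -110349/31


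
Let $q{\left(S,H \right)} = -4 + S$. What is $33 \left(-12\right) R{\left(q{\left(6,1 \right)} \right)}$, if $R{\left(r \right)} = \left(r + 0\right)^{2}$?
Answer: $-1584$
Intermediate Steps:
$R{\left(r \right)} = r^{2}$
$33 \left(-12\right) R{\left(q{\left(6,1 \right)} \right)} = 33 \left(-12\right) \left(-4 + 6\right)^{2} = - 396 \cdot 2^{2} = \left(-396\right) 4 = -1584$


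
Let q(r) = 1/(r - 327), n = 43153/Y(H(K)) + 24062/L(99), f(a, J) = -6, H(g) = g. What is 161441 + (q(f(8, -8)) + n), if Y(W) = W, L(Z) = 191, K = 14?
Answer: 146610681551/890442 ≈ 1.6465e+5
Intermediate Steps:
n = 8579091/2674 (n = 43153/14 + 24062/191 = 8579091/2674 ≈ 3208.3)
q(r) = 1/(-327 + r)
161441 + (q(f(8, -8)) + n) = 161441 + (1/(-327 - 6) + 8579091/2674) = 161441 + (1/(-333) + 8579091/2674) = 161441 + (-1/333 + 8579091/2674) = 161441 + 2856834629/890442 = 146610681551/890442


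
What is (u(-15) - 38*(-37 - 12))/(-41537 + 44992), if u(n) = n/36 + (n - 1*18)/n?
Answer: 111827/207300 ≈ 0.53944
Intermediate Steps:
u(n) = n/36 + (-18 + n)/n (u(n) = n*(1/36) + (n - 18)/n = n/36 + (-18 + n)/n)
(u(-15) - 38*(-37 - 12))/(-41537 + 44992) = ((1 - 18/(-15) + (1/36)*(-15)) - 38*(-37 - 12))/(-41537 + 44992) = ((1 - 18*(-1/15) - 5/12) - 38*(-49))/3455 = ((1 + 6/5 - 5/12) + 1862)*(1/3455) = (107/60 + 1862)*(1/3455) = (111827/60)*(1/3455) = 111827/207300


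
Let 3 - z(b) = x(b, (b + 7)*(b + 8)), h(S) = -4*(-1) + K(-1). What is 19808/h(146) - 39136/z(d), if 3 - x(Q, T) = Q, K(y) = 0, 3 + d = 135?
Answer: 153632/33 ≈ 4655.5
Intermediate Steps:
d = 132 (d = -3 + 135 = 132)
h(S) = 4 (h(S) = -4*(-1) + 0 = 4 + 0 = 4)
x(Q, T) = 3 - Q
z(b) = b (z(b) = 3 - (3 - b) = 3 + (-3 + b) = b)
19808/h(146) - 39136/z(d) = 19808/4 - 39136/132 = 19808*(1/4) - 39136*1/132 = 4952 - 9784/33 = 153632/33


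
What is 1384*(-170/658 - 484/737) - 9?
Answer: -28115051/22043 ≈ -1275.5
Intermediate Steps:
1384*(-170/658 - 484/737) - 9 = 1384*(-170*1/658 - 484*1/737) - 9 = 1384*(-85/329 - 44/67) - 9 = 1384*(-20171/22043) - 9 = -27916664/22043 - 9 = -28115051/22043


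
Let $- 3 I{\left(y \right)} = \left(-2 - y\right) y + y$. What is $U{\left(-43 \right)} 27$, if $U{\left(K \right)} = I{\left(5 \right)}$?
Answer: $270$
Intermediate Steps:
$I{\left(y \right)} = - \frac{y}{3} - \frac{y \left(-2 - y\right)}{3}$ ($I{\left(y \right)} = - \frac{\left(-2 - y\right) y + y}{3} = - \frac{y \left(-2 - y\right) + y}{3} = - \frac{y + y \left(-2 - y\right)}{3} = - \frac{y}{3} - \frac{y \left(-2 - y\right)}{3}$)
$U{\left(K \right)} = 10$ ($U{\left(K \right)} = \frac{1}{3} \cdot 5 \left(1 + 5\right) = \frac{1}{3} \cdot 5 \cdot 6 = 10$)
$U{\left(-43 \right)} 27 = 10 \cdot 27 = 270$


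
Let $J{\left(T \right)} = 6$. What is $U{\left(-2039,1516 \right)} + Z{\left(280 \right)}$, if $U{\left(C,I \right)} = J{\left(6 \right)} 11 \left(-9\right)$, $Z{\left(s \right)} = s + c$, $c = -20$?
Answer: $-334$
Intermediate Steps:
$Z{\left(s \right)} = -20 + s$ ($Z{\left(s \right)} = s - 20 = -20 + s$)
$U{\left(C,I \right)} = -594$ ($U{\left(C,I \right)} = 6 \cdot 11 \left(-9\right) = 66 \left(-9\right) = -594$)
$U{\left(-2039,1516 \right)} + Z{\left(280 \right)} = -594 + \left(-20 + 280\right) = -594 + 260 = -334$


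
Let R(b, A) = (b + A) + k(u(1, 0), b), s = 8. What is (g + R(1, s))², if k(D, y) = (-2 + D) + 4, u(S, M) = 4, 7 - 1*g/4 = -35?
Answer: 33489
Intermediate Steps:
g = 168 (g = 28 - 4*(-35) = 28 + 140 = 168)
k(D, y) = 2 + D
R(b, A) = 6 + A + b (R(b, A) = (b + A) + (2 + 4) = (A + b) + 6 = 6 + A + b)
(g + R(1, s))² = (168 + (6 + 8 + 1))² = (168 + 15)² = 183² = 33489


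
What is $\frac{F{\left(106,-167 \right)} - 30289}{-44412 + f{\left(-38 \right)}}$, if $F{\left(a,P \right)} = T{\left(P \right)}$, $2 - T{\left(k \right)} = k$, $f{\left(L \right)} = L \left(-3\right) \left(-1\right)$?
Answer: $\frac{5020}{7421} \approx 0.67646$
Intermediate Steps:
$f{\left(L \right)} = 3 L$ ($f{\left(L \right)} = - 3 L \left(-1\right) = 3 L$)
$T{\left(k \right)} = 2 - k$
$F{\left(a,P \right)} = 2 - P$
$\frac{F{\left(106,-167 \right)} - 30289}{-44412 + f{\left(-38 \right)}} = \frac{\left(2 - -167\right) - 30289}{-44412 + 3 \left(-38\right)} = \frac{\left(2 + 167\right) - 30289}{-44412 - 114} = \frac{169 - 30289}{-44526} = \left(-30120\right) \left(- \frac{1}{44526}\right) = \frac{5020}{7421}$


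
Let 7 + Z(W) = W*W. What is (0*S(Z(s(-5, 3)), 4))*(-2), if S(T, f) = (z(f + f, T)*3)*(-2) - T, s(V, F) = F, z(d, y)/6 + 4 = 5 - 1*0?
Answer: 0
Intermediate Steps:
z(d, y) = 6 (z(d, y) = -24 + 6*(5 - 1*0) = -24 + 6*(5 + 0) = -24 + 6*5 = -24 + 30 = 6)
Z(W) = -7 + W² (Z(W) = -7 + W*W = -7 + W²)
S(T, f) = -36 - T (S(T, f) = (6*3)*(-2) - T = 18*(-2) - T = -36 - T)
(0*S(Z(s(-5, 3)), 4))*(-2) = (0*(-36 - (-7 + 3²)))*(-2) = (0*(-36 - (-7 + 9)))*(-2) = (0*(-36 - 1*2))*(-2) = (0*(-36 - 2))*(-2) = (0*(-38))*(-2) = 0*(-2) = 0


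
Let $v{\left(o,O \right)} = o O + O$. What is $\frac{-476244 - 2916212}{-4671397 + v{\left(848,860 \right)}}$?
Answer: $\frac{3392456}{3941257} \approx 0.86075$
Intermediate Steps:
$v{\left(o,O \right)} = O + O o$ ($v{\left(o,O \right)} = O o + O = O + O o$)
$\frac{-476244 - 2916212}{-4671397 + v{\left(848,860 \right)}} = \frac{-476244 - 2916212}{-4671397 + 860 \left(1 + 848\right)} = - \frac{3392456}{-4671397 + 860 \cdot 849} = - \frac{3392456}{-4671397 + 730140} = - \frac{3392456}{-3941257} = \left(-3392456\right) \left(- \frac{1}{3941257}\right) = \frac{3392456}{3941257}$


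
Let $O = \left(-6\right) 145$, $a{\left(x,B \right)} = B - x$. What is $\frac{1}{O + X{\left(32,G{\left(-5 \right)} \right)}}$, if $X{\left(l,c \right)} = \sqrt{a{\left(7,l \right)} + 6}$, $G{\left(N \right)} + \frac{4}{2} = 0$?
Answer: $- \frac{870}{756869} - \frac{\sqrt{31}}{756869} \approx -0.0011568$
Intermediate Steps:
$G{\left(N \right)} = -2$ ($G{\left(N \right)} = -2 + 0 = -2$)
$O = -870$
$X{\left(l,c \right)} = \sqrt{-1 + l}$ ($X{\left(l,c \right)} = \sqrt{\left(l - 7\right) + 6} = \sqrt{\left(-7 + l\right) + 6} = \sqrt{-1 + l}$)
$\frac{1}{O + X{\left(32,G{\left(-5 \right)} \right)}} = \frac{1}{-870 + \sqrt{-1 + 32}} = \frac{1}{-870 + \sqrt{31}}$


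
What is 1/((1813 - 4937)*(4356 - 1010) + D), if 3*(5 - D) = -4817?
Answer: -3/31353880 ≈ -9.5682e-8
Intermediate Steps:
D = 4832/3 (D = 5 - ⅓*(-4817) = 5 + 4817/3 = 4832/3 ≈ 1610.7)
1/((1813 - 4937)*(4356 - 1010) + D) = 1/((1813 - 4937)*(4356 - 1010) + 4832/3) = 1/(-3124*3346 + 4832/3) = 1/(-10452904 + 4832/3) = 1/(-31353880/3) = -3/31353880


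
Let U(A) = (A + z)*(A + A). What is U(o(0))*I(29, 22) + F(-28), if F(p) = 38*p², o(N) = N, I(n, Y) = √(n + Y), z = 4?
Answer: 29792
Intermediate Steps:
I(n, Y) = √(Y + n)
U(A) = 2*A*(4 + A) (U(A) = (A + 4)*(A + A) = (4 + A)*(2*A) = 2*A*(4 + A))
U(o(0))*I(29, 22) + F(-28) = (2*0*(4 + 0))*√(22 + 29) + 38*(-28)² = (2*0*4)*√51 + 38*784 = 0*√51 + 29792 = 0 + 29792 = 29792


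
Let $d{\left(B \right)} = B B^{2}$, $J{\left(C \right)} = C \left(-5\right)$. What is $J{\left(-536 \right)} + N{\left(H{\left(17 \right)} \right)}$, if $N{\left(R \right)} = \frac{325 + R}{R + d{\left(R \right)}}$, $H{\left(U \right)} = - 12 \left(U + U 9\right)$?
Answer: $\frac{4550460997783}{1697933208} \approx 2680.0$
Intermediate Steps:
$J{\left(C \right)} = - 5 C$
$d{\left(B \right)} = B^{3}$
$H{\left(U \right)} = - 120 U$ ($H{\left(U \right)} = - 12 \left(U + 9 U\right) = - 12 \cdot 10 U = - 120 U$)
$N{\left(R \right)} = \frac{325 + R}{R + R^{3}}$
$J{\left(-536 \right)} + N{\left(H{\left(17 \right)} \right)} = \left(-5\right) \left(-536\right) + \frac{325 - 2040}{\left(-120\right) 17 + \left(\left(-120\right) 17\right)^{3}} = 2680 + \frac{325 - 2040}{-2040 + \left(-2040\right)^{3}} = 2680 + \frac{1}{-2040 - 8489664000} \left(-1715\right) = 2680 + \frac{1}{-8489666040} \left(-1715\right) = 2680 - - \frac{343}{1697933208} = 2680 + \frac{343}{1697933208} = \frac{4550460997783}{1697933208}$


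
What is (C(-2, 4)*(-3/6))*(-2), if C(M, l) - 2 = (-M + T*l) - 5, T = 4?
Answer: 15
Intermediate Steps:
C(M, l) = -3 - M + 4*l (C(M, l) = 2 + ((-M + 4*l) - 5) = 2 + (-5 - M + 4*l) = -3 - M + 4*l)
(C(-2, 4)*(-3/6))*(-2) = ((-3 - 1*(-2) + 4*4)*(-3/6))*(-2) = ((-3 + 2 + 16)*(-3/6))*(-2) = (15*(-1*½))*(-2) = (15*(-½))*(-2) = -15/2*(-2) = 15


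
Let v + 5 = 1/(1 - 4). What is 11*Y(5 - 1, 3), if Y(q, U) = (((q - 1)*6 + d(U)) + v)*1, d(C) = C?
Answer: 517/3 ≈ 172.33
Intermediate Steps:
v = -16/3 (v = -5 + 1/(1 - 4) = -5 + 1/(-3) = -5 - ⅓ = -16/3 ≈ -5.3333)
Y(q, U) = -34/3 + U + 6*q (Y(q, U) = (((q - 1)*6 + U) - 16/3)*1 = (((-1 + q)*6 + U) - 16/3)*1 = (((-6 + 6*q) + U) - 16/3)*1 = ((-6 + U + 6*q) - 16/3)*1 = (-34/3 + U + 6*q)*1 = -34/3 + U + 6*q)
11*Y(5 - 1, 3) = 11*(-34/3 + 3 + 6*(5 - 1)) = 11*(-34/3 + 3 + 6*4) = 11*(-34/3 + 3 + 24) = 11*(47/3) = 517/3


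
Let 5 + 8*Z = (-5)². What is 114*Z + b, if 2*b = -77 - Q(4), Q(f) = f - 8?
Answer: 497/2 ≈ 248.50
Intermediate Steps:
Q(f) = -8 + f
Z = 5/2 (Z = -5/8 + (⅛)*(-5)² = -5/8 + (⅛)*25 = -5/8 + 25/8 = 5/2 ≈ 2.5000)
b = -73/2 (b = (-77 - (-8 + 4))/2 = (-77 - 1*(-4))/2 = (-77 + 4)/2 = (½)*(-73) = -73/2 ≈ -36.500)
114*Z + b = 114*(5/2) - 73/2 = 285 - 73/2 = 497/2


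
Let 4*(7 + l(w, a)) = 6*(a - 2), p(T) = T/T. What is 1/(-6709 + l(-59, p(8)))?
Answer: -2/13435 ≈ -0.00014886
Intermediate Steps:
p(T) = 1
l(w, a) = -10 + 3*a/2 (l(w, a) = -7 + (6*(a - 2))/4 = -7 + (6*(-2 + a))/4 = -7 + (-12 + 6*a)/4 = -7 + (-3 + 3*a/2) = -10 + 3*a/2)
1/(-6709 + l(-59, p(8))) = 1/(-6709 + (-10 + (3/2)*1)) = 1/(-6709 + (-10 + 3/2)) = 1/(-6709 - 17/2) = 1/(-13435/2) = -2/13435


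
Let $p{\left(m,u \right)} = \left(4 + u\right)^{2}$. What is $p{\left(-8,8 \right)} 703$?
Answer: $101232$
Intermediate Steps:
$p{\left(-8,8 \right)} 703 = \left(4 + 8\right)^{2} \cdot 703 = 12^{2} \cdot 703 = 144 \cdot 703 = 101232$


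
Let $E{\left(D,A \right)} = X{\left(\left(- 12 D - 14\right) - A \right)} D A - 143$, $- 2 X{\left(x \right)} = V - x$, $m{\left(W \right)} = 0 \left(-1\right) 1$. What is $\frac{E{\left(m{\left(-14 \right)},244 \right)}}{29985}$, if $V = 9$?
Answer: $- \frac{143}{29985} \approx -0.004769$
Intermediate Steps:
$m{\left(W \right)} = 0$ ($m{\left(W \right)} = 0 \cdot 1 = 0$)
$X{\left(x \right)} = - \frac{9}{2} + \frac{x}{2}$ ($X{\left(x \right)} = - \frac{9 - x}{2} = - \frac{9}{2} + \frac{x}{2}$)
$E{\left(D,A \right)} = -143 + A D \left(- \frac{23}{2} - 6 D - \frac{A}{2}\right)$ ($E{\left(D,A \right)} = \left(- \frac{9}{2} + \frac{\left(- 12 D - 14\right) - A}{2}\right) D A - 143 = \left(- \frac{9}{2} + \frac{\left(-14 - 12 D\right) - A}{2}\right) D A - 143 = \left(- \frac{9}{2} + \frac{-14 - A - 12 D}{2}\right) D A - 143 = \left(- \frac{9}{2} - \left(7 + \frac{A}{2} + 6 D\right)\right) D A - 143 = \left(- \frac{23}{2} - 6 D - \frac{A}{2}\right) D A - 143 = D \left(- \frac{23}{2} - 6 D - \frac{A}{2}\right) A - 143 = A D \left(- \frac{23}{2} - 6 D - \frac{A}{2}\right) - 143 = -143 + A D \left(- \frac{23}{2} - 6 D - \frac{A}{2}\right)$)
$\frac{E{\left(m{\left(-14 \right)},244 \right)}}{29985} = \frac{-143 - 122 \cdot 0 \left(23 + 244 + 12 \cdot 0\right)}{29985} = \left(-143 - 122 \cdot 0 \left(23 + 244 + 0\right)\right) \frac{1}{29985} = \left(-143 - 122 \cdot 0 \cdot 267\right) \frac{1}{29985} = \left(-143 + 0\right) \frac{1}{29985} = \left(-143\right) \frac{1}{29985} = - \frac{143}{29985}$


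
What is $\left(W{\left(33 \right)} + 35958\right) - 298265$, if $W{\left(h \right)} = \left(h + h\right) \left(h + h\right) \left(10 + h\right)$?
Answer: $-74999$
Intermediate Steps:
$W{\left(h \right)} = 4 h^{2} \left(10 + h\right)$ ($W{\left(h \right)} = 2 h 2 h \left(10 + h\right) = 4 h^{2} \left(10 + h\right)$)
$\left(W{\left(33 \right)} + 35958\right) - 298265 = \left(4 \cdot 33^{2} \left(10 + 33\right) + 35958\right) - 298265 = \left(4 \cdot 1089 \cdot 43 + 35958\right) - 298265 = \left(187308 + 35958\right) - 298265 = 223266 - 298265 = -74999$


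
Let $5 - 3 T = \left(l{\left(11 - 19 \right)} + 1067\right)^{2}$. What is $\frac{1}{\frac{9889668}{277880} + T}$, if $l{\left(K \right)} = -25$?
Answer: $- \frac{208410}{75420260479} \approx -2.7633 \cdot 10^{-6}$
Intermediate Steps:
$T = - \frac{1085759}{3}$ ($T = \frac{5}{3} - \frac{\left(-25 + 1067\right)^{2}}{3} = \frac{5}{3} - \frac{1042^{2}}{3} = \frac{5}{3} - \frac{1085764}{3} = - \frac{1085759}{3} \approx -3.6192 \cdot 10^{5}$)
$\frac{1}{\frac{9889668}{277880} + T} = \frac{1}{\frac{9889668}{277880} - \frac{1085759}{3}} = \frac{1}{9889668 \cdot \frac{1}{277880} - \frac{1085759}{3}} = \frac{1}{\frac{2472417}{69470} - \frac{1085759}{3}} = \frac{1}{- \frac{75420260479}{208410}} = - \frac{208410}{75420260479}$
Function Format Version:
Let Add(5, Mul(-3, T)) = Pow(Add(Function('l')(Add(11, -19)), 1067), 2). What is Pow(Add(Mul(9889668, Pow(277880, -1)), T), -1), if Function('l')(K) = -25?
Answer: Rational(-208410, 75420260479) ≈ -2.7633e-6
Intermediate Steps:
T = Rational(-1085759, 3) (T = Add(Rational(5, 3), Mul(Rational(-1, 3), Pow(Add(-25, 1067), 2))) = Add(Rational(5, 3), Mul(Rational(-1, 3), Pow(1042, 2))) = Add(Rational(5, 3), Mul(Rational(-1, 3), 1085764)) = Add(Rational(5, 3), Rational(-1085764, 3)) = Rational(-1085759, 3) ≈ -3.6192e+5)
Pow(Add(Mul(9889668, Pow(277880, -1)), T), -1) = Pow(Add(Mul(9889668, Pow(277880, -1)), Rational(-1085759, 3)), -1) = Pow(Add(Mul(9889668, Rational(1, 277880)), Rational(-1085759, 3)), -1) = Pow(Add(Rational(2472417, 69470), Rational(-1085759, 3)), -1) = Pow(Rational(-75420260479, 208410), -1) = Rational(-208410, 75420260479)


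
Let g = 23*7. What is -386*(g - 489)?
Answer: 126608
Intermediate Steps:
g = 161
-386*(g - 489) = -386*(161 - 489) = -386*(-328) = 126608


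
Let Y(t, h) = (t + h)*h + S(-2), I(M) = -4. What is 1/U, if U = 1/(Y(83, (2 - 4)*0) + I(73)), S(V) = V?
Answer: -6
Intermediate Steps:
Y(t, h) = -2 + h*(h + t) (Y(t, h) = (t + h)*h - 2 = (h + t)*h - 2 = h*(h + t) - 2 = -2 + h*(h + t))
U = -1/6 (U = 1/((-2 + ((2 - 4)*0)**2 + ((2 - 4)*0)*83) - 4) = 1/((-2 + (-2*0)**2 - 2*0*83) - 4) = 1/((-2 + 0**2 + 0*83) - 4) = 1/((-2 + 0 + 0) - 4) = 1/(-2 - 4) = 1/(-6) = -1/6 ≈ -0.16667)
1/U = 1/(-1/6) = -6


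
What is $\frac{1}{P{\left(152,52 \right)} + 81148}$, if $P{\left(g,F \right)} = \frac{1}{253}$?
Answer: $\frac{253}{20530445} \approx 1.2323 \cdot 10^{-5}$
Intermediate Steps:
$P{\left(g,F \right)} = \frac{1}{253}$
$\frac{1}{P{\left(152,52 \right)} + 81148} = \frac{1}{\frac{1}{253} + 81148} = \frac{1}{\frac{20530445}{253}} = \frac{253}{20530445}$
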